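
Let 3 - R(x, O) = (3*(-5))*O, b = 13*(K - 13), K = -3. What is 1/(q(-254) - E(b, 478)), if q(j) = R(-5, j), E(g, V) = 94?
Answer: -1/3901 ≈ -0.00025634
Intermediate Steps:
b = -208 (b = 13*(-3 - 13) = 13*(-16) = -208)
R(x, O) = 3 + 15*O (R(x, O) = 3 - 3*(-5)*O = 3 - (-15)*O = 3 + 15*O)
q(j) = 3 + 15*j
1/(q(-254) - E(b, 478)) = 1/((3 + 15*(-254)) - 1*94) = 1/((3 - 3810) - 94) = 1/(-3807 - 94) = 1/(-3901) = -1/3901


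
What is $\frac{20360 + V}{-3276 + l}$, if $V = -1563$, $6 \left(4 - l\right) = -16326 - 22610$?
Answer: $\frac{56391}{9652} \approx 5.8424$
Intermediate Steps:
$l = \frac{19480}{3}$ ($l = 4 - \frac{-16326 - 22610}{6} = 4 - - \frac{19468}{3} = 4 + \frac{19468}{3} = \frac{19480}{3} \approx 6493.3$)
$\frac{20360 + V}{-3276 + l} = \frac{20360 - 1563}{-3276 + \frac{19480}{3}} = \frac{18797}{\frac{9652}{3}} = 18797 \cdot \frac{3}{9652} = \frac{56391}{9652}$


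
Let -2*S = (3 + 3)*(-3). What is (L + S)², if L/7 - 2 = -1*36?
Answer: 52441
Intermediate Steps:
S = 9 (S = -(3 + 3)*(-3)/2 = -3*(-3) = -½*(-18) = 9)
L = -238 (L = 14 + 7*(-1*36) = 14 + 7*(-36) = 14 - 252 = -238)
(L + S)² = (-238 + 9)² = (-229)² = 52441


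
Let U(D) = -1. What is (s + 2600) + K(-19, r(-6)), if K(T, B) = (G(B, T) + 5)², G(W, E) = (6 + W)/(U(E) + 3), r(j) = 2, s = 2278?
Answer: 4959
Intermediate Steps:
G(W, E) = 3 + W/2 (G(W, E) = (6 + W)/(-1 + 3) = (6 + W)/2 = (6 + W)*(½) = 3 + W/2)
K(T, B) = (8 + B/2)² (K(T, B) = ((3 + B/2) + 5)² = (8 + B/2)²)
(s + 2600) + K(-19, r(-6)) = (2278 + 2600) + (16 + 2)²/4 = 4878 + (¼)*18² = 4878 + (¼)*324 = 4878 + 81 = 4959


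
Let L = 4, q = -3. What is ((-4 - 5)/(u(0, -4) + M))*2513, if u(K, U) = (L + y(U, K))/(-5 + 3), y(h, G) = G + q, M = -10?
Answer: 2154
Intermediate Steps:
y(h, G) = -3 + G (y(h, G) = G - 3 = -3 + G)
u(K, U) = -½ - K/2 (u(K, U) = (4 + (-3 + K))/(-5 + 3) = (1 + K)/(-2) = (1 + K)*(-½) = -½ - K/2)
((-4 - 5)/(u(0, -4) + M))*2513 = ((-4 - 5)/((-½ - ½*0) - 10))*2513 = -9/((-½ + 0) - 10)*2513 = -9/(-½ - 10)*2513 = -9/(-21/2)*2513 = -9*(-2/21)*2513 = (6/7)*2513 = 2154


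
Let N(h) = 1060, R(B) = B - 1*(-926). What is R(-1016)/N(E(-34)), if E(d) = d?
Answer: -9/106 ≈ -0.084906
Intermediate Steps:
R(B) = 926 + B (R(B) = B + 926 = 926 + B)
R(-1016)/N(E(-34)) = (926 - 1016)/1060 = -90*1/1060 = -9/106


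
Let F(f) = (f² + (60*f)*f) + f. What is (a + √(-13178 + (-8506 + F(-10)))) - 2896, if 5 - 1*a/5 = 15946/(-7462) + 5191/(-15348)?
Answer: -23384928689/8180484 + I*√15594 ≈ -2858.6 + 124.88*I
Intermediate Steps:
F(f) = f + 61*f² (F(f) = (f² + 60*f²) + f = 61*f² + f = f + 61*f²)
a = 305752975/8180484 (a = 25 - 5*(15946/(-7462) + 5191/(-15348)) = 25 - 5*(15946*(-1/7462) + 5191*(-1/15348)) = 25 - 5*(-1139/533 - 5191/15348) = 25 - 5*(-20248175/8180484) = 25 + 101240875/8180484 = 305752975/8180484 ≈ 37.376)
(a + √(-13178 + (-8506 + F(-10)))) - 2896 = (305752975/8180484 + √(-13178 + (-8506 - 10*(1 + 61*(-10))))) - 2896 = (305752975/8180484 + √(-13178 + (-8506 - 10*(1 - 610)))) - 2896 = (305752975/8180484 + √(-13178 + (-8506 - 10*(-609)))) - 2896 = (305752975/8180484 + √(-13178 + (-8506 + 6090))) - 2896 = (305752975/8180484 + √(-13178 - 2416)) - 2896 = (305752975/8180484 + √(-15594)) - 2896 = (305752975/8180484 + I*√15594) - 2896 = -23384928689/8180484 + I*√15594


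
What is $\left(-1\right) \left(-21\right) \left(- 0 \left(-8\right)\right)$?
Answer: $0$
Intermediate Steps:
$\left(-1\right) \left(-21\right) \left(- 0 \left(-8\right)\right) = 21 \left(\left(-1\right) 0\right) = 21 \cdot 0 = 0$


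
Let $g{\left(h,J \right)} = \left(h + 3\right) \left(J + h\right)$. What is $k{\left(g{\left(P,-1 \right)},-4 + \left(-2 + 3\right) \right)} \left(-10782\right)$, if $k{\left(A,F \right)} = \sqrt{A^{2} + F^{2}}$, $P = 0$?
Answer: $- 32346 \sqrt{2} \approx -45744.0$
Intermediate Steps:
$g{\left(h,J \right)} = \left(3 + h\right) \left(J + h\right)$
$k{\left(g{\left(P,-1 \right)},-4 + \left(-2 + 3\right) \right)} \left(-10782\right) = \sqrt{\left(0^{2} + 3 \left(-1\right) + 3 \cdot 0 - 0\right)^{2} + \left(-4 + \left(-2 + 3\right)\right)^{2}} \left(-10782\right) = \sqrt{\left(0 - 3 + 0 + 0\right)^{2} + \left(-4 + 1\right)^{2}} \left(-10782\right) = \sqrt{\left(-3\right)^{2} + \left(-3\right)^{2}} \left(-10782\right) = \sqrt{9 + 9} \left(-10782\right) = \sqrt{18} \left(-10782\right) = 3 \sqrt{2} \left(-10782\right) = - 32346 \sqrt{2}$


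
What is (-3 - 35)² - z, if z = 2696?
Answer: -1252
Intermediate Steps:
(-3 - 35)² - z = (-3 - 35)² - 1*2696 = (-38)² - 2696 = 1444 - 2696 = -1252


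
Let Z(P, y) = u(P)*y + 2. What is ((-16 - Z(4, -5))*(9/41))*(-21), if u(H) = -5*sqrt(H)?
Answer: 12852/41 ≈ 313.46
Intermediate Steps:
Z(P, y) = 2 - 5*y*sqrt(P) (Z(P, y) = (-5*sqrt(P))*y + 2 = -5*y*sqrt(P) + 2 = 2 - 5*y*sqrt(P))
((-16 - Z(4, -5))*(9/41))*(-21) = ((-16 - (2 - 5*(-5)*sqrt(4)))*(9/41))*(-21) = ((-16 - (2 - 5*(-5)*2))*(9*(1/41)))*(-21) = ((-16 - (2 + 50))*(9/41))*(-21) = ((-16 - 1*52)*(9/41))*(-21) = ((-16 - 52)*(9/41))*(-21) = -68*9/41*(-21) = -612/41*(-21) = 12852/41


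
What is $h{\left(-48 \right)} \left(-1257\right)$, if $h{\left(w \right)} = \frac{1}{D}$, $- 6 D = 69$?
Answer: $\frac{2514}{23} \approx 109.3$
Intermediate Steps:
$D = - \frac{23}{2}$ ($D = \left(- \frac{1}{6}\right) 69 = - \frac{23}{2} \approx -11.5$)
$h{\left(w \right)} = - \frac{2}{23}$ ($h{\left(w \right)} = \frac{1}{- \frac{23}{2}} = - \frac{2}{23}$)
$h{\left(-48 \right)} \left(-1257\right) = \left(- \frac{2}{23}\right) \left(-1257\right) = \frac{2514}{23}$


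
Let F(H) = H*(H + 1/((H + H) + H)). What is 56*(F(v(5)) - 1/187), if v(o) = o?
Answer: 795704/561 ≈ 1418.4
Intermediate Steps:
F(H) = H*(H + 1/(3*H)) (F(H) = H*(H + 1/(2*H + H)) = H*(H + 1/(3*H)))
56*(F(v(5)) - 1/187) = 56*((⅓ + 5²) - 1/187) = 56*((⅓ + 25) - 1*1/187) = 56*(76/3 - 1/187) = 56*(14209/561) = 795704/561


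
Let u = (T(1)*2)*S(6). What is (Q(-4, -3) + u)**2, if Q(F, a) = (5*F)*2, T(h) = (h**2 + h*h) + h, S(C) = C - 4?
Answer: 784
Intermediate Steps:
S(C) = -4 + C
T(h) = h + 2*h**2 (T(h) = (h**2 + h**2) + h = 2*h**2 + h = h + 2*h**2)
Q(F, a) = 10*F
u = 12 (u = ((1*(1 + 2*1))*2)*(-4 + 6) = ((1*(1 + 2))*2)*2 = ((1*3)*2)*2 = (3*2)*2 = 6*2 = 12)
(Q(-4, -3) + u)**2 = (10*(-4) + 12)**2 = (-40 + 12)**2 = (-28)**2 = 784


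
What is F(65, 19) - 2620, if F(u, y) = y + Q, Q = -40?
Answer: -2641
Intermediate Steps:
F(u, y) = -40 + y (F(u, y) = y - 40 = -40 + y)
F(65, 19) - 2620 = (-40 + 19) - 2620 = -21 - 2620 = -2641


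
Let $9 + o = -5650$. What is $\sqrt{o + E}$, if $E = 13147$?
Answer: $24 \sqrt{13} \approx 86.533$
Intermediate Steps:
$o = -5659$ ($o = -9 - 5650 = -5659$)
$\sqrt{o + E} = \sqrt{-5659 + 13147} = \sqrt{7488} = 24 \sqrt{13}$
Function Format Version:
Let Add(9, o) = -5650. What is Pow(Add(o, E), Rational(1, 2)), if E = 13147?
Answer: Mul(24, Pow(13, Rational(1, 2))) ≈ 86.533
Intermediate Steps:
o = -5659 (o = Add(-9, -5650) = -5659)
Pow(Add(o, E), Rational(1, 2)) = Pow(Add(-5659, 13147), Rational(1, 2)) = Pow(7488, Rational(1, 2)) = Mul(24, Pow(13, Rational(1, 2)))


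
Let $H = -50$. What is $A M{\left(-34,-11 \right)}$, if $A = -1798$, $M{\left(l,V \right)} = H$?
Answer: $89900$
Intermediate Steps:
$M{\left(l,V \right)} = -50$
$A M{\left(-34,-11 \right)} = \left(-1798\right) \left(-50\right) = 89900$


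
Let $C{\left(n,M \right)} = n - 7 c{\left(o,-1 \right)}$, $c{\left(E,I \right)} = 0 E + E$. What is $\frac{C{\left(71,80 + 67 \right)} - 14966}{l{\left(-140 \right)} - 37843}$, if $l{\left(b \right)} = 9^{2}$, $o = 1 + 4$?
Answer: $\frac{7465}{18881} \approx 0.39537$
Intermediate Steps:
$o = 5$
$c{\left(E,I \right)} = E$ ($c{\left(E,I \right)} = 0 + E = E$)
$l{\left(b \right)} = 81$
$C{\left(n,M \right)} = -35 + n$ ($C{\left(n,M \right)} = n - 35 = -35 + n$)
$\frac{C{\left(71,80 + 67 \right)} - 14966}{l{\left(-140 \right)} - 37843} = \frac{\left(-35 + 71\right) - 14966}{81 - 37843} = \frac{36 - 14966}{-37762} = \left(-14930\right) \left(- \frac{1}{37762}\right) = \frac{7465}{18881}$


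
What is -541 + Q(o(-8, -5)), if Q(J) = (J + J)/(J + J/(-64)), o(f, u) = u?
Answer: -33955/63 ≈ -538.97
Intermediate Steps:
Q(J) = 128/63 (Q(J) = (2*J)/(J + J*(-1/64)) = (2*J)/(J - J/64) = (2*J)/((63*J/64)) = (2*J)*(64/(63*J)) = 128/63)
-541 + Q(o(-8, -5)) = -541 + 128/63 = -33955/63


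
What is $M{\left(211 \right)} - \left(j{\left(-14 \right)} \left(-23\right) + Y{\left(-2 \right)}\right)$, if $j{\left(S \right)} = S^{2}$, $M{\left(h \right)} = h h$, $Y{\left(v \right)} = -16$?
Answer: $49045$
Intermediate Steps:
$M{\left(h \right)} = h^{2}$
$M{\left(211 \right)} - \left(j{\left(-14 \right)} \left(-23\right) + Y{\left(-2 \right)}\right) = 211^{2} - \left(\left(-14\right)^{2} \left(-23\right) - 16\right) = 44521 - \left(196 \left(-23\right) - 16\right) = 44521 - \left(-4508 - 16\right) = 44521 - -4524 = 44521 + 4524 = 49045$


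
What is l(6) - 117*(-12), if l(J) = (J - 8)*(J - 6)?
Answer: 1404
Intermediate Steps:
l(J) = (-8 + J)*(-6 + J)
l(6) - 117*(-12) = (48 + 6² - 14*6) - 117*(-12) = (48 + 36 - 84) + 1404 = 0 + 1404 = 1404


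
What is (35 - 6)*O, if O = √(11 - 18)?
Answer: 29*I*√7 ≈ 76.727*I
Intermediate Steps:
O = I*√7 (O = √(-7) = I*√7 ≈ 2.6458*I)
(35 - 6)*O = (35 - 6)*(I*√7) = 29*(I*√7) = 29*I*√7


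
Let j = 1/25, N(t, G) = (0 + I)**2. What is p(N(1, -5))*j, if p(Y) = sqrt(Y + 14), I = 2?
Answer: 3*sqrt(2)/25 ≈ 0.16971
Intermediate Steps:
N(t, G) = 4 (N(t, G) = (0 + 2)**2 = 2**2 = 4)
p(Y) = sqrt(14 + Y)
j = 1/25 ≈ 0.040000
p(N(1, -5))*j = sqrt(14 + 4)*(1/25) = sqrt(18)*(1/25) = (3*sqrt(2))*(1/25) = 3*sqrt(2)/25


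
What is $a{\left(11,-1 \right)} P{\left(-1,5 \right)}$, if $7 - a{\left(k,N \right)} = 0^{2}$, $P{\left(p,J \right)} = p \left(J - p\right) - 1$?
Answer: $-49$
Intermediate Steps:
$P{\left(p,J \right)} = -1 + p \left(J - p\right)$
$a{\left(k,N \right)} = 7$ ($a{\left(k,N \right)} = 7 - 0^{2} = 7 - 0 = 7 + 0 = 7$)
$a{\left(11,-1 \right)} P{\left(-1,5 \right)} = 7 \left(-1 - \left(-1\right)^{2} + 5 \left(-1\right)\right) = 7 \left(-1 - 1 - 5\right) = 7 \left(-7\right) = -49$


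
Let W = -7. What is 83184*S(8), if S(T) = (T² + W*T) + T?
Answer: 1330944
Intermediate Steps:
S(T) = T² - 6*T (S(T) = (T² - 7*T) + T = T² - 6*T)
83184*S(8) = 83184*(8*(-6 + 8)) = 83184*(8*2) = 83184*16 = 1330944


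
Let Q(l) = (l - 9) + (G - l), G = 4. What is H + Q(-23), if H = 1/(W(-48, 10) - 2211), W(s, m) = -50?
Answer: -11306/2261 ≈ -5.0004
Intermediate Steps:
Q(l) = -5 (Q(l) = (l - 9) + (4 - l) = (-9 + l) + (4 - l) = -5)
H = -1/2261 (H = 1/(-50 - 2211) = 1/(-2261) = -1/2261 ≈ -0.00044228)
H + Q(-23) = -1/2261 - 5 = -11306/2261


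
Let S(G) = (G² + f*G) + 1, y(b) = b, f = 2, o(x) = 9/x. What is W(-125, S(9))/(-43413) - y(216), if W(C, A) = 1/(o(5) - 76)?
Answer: -3478944163/16106223 ≈ -216.00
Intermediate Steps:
S(G) = 1 + G² + 2*G (S(G) = (G² + 2*G) + 1 = 1 + G² + 2*G)
W(C, A) = -5/371 (W(C, A) = 1/(9/5 - 76) = 1/(-371/5) = -5/371)
W(-125, S(9))/(-43413) - y(216) = -5/371/(-43413) - 1*216 = -5/371*(-1/43413) - 216 = 5/16106223 - 216 = -3478944163/16106223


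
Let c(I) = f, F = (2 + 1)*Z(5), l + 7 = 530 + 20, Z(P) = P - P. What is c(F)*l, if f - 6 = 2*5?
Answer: 8688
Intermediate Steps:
Z(P) = 0
l = 543 (l = -7 + (530 + 20) = -7 + 550 = 543)
f = 16 (f = 6 + 2*5 = 6 + 10 = 16)
F = 0 (F = (2 + 1)*0 = 3*0 = 0)
c(I) = 16
c(F)*l = 16*543 = 8688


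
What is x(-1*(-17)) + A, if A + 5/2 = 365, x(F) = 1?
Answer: 727/2 ≈ 363.50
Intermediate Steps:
A = 725/2 (A = -5/2 + 365 = 725/2 ≈ 362.50)
x(-1*(-17)) + A = 1 + 725/2 = 727/2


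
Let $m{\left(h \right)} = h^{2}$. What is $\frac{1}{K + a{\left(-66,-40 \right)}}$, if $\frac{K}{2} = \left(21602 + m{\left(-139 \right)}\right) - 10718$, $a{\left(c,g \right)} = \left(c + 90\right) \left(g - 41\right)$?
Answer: $\frac{1}{58466} \approx 1.7104 \cdot 10^{-5}$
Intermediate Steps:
$a{\left(c,g \right)} = \left(-41 + g\right) \left(90 + c\right)$ ($a{\left(c,g \right)} = \left(90 + c\right) \left(-41 + g\right) = \left(-41 + g\right) \left(90 + c\right)$)
$K = 60410$ ($K = 2 \left(\left(21602 + \left(-139\right)^{2}\right) - 10718\right) = 2 \left(\left(21602 + 19321\right) - 10718\right) = 2 \left(40923 - 10718\right) = 2 \cdot 30205 = 60410$)
$\frac{1}{K + a{\left(-66,-40 \right)}} = \frac{1}{60410 - 1944} = \frac{1}{58466}$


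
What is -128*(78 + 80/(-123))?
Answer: -1217792/123 ≈ -9900.8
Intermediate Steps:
-128*(78 + 80/(-123)) = -128*(78 + 80*(-1/123)) = -128*(78 - 80/123) = -128*9514/123 = -1217792/123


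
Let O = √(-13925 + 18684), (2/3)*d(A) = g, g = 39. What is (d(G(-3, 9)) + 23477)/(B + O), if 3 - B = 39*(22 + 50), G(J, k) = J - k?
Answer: -132034155/15726532 - 47071*√4759/15726532 ≈ -8.6021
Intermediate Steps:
d(A) = 117/2 (d(A) = (3/2)*39 = 117/2)
O = √4759 ≈ 68.985
B = -2805 (B = 3 - 39*(22 + 50) = 3 - 39*72 = 3 - 1*2808 = 3 - 2808 = -2805)
(d(G(-3, 9)) + 23477)/(B + O) = (117/2 + 23477)/(-2805 + √4759) = 47071/(2*(-2805 + √4759))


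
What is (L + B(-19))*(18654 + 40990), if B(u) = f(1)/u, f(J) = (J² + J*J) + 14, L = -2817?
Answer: -3193280116/19 ≈ -1.6807e+8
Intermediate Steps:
f(J) = 14 + 2*J² (f(J) = (J² + J²) + 14 = 2*J² + 14 = 14 + 2*J²)
B(u) = 16/u (B(u) = (14 + 2*1²)/u = (14 + 2*1)/u = (14 + 2)/u = 16/u)
(L + B(-19))*(18654 + 40990) = (-2817 + 16/(-19))*(18654 + 40990) = (-2817 + 16*(-1/19))*59644 = (-2817 - 16/19)*59644 = -53539/19*59644 = -3193280116/19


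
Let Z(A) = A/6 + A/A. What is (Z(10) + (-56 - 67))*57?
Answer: -6859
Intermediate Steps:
Z(A) = 1 + A/6 (Z(A) = A*(⅙) + 1 = A/6 + 1 = 1 + A/6)
(Z(10) + (-56 - 67))*57 = ((1 + (⅙)*10) + (-56 - 67))*57 = ((1 + 5/3) - 123)*57 = (8/3 - 123)*57 = -361/3*57 = -6859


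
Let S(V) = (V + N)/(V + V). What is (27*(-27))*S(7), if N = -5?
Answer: -729/7 ≈ -104.14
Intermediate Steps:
S(V) = (-5 + V)/(2*V) (S(V) = (V - 5)/(V + V) = (-5 + V)/((2*V)) = (-5 + V)*(1/(2*V)) = (-5 + V)/(2*V))
(27*(-27))*S(7) = (27*(-27))*((1/2)*(-5 + 7)/7) = -729*2/(2*7) = -729*1/7 = -729/7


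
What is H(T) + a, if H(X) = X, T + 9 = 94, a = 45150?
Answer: 45235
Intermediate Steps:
T = 85 (T = -9 + 94 = 85)
H(T) + a = 85 + 45150 = 45235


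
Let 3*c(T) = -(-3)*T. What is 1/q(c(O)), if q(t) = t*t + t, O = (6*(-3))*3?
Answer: 1/2862 ≈ 0.00034941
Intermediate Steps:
O = -54 (O = -18*3 = -54)
c(T) = T (c(T) = (-(-3)*T)/3 = (3*T)/3 = T)
q(t) = t + t² (q(t) = t² + t = t + t²)
1/q(c(O)) = 1/(-54*(1 - 54)) = 1/(-54*(-53)) = 1/2862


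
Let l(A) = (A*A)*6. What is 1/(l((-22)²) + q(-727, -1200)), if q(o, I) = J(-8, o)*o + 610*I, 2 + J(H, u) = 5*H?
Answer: 1/704070 ≈ 1.4203e-6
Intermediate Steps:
J(H, u) = -2 + 5*H
l(A) = 6*A² (l(A) = A²*6 = 6*A²)
q(o, I) = -42*o + 610*I (q(o, I) = (-2 + 5*(-8))*o + 610*I = (-2 - 40)*o + 610*I = -42*o + 610*I)
1/(l((-22)²) + q(-727, -1200)) = 1/(6*((-22)²)² + (-42*(-727) + 610*(-1200))) = 1/(6*484² + (30534 - 732000)) = 1/(6*234256 - 701466) = 1/(1405536 - 701466) = 1/704070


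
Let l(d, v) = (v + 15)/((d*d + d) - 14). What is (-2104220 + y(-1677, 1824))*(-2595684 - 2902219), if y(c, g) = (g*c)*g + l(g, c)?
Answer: 51073949837190142653781/1664393 ≈ 3.0686e+16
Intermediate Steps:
l(d, v) = (15 + v)/(-14 + d + d²) (l(d, v) = (15 + v)/((d² + d) - 14) = (15 + v)/((d + d²) - 14) = (15 + v)/(-14 + d + d²))
y(c, g) = c*g² + (15 + c)/(-14 + g + g²) (y(c, g) = (g*c)*g + (15 + c)/(-14 + g + g²) = (c*g)*g + (15 + c)/(-14 + g + g²) = c*g² + (15 + c)/(-14 + g + g²))
(-2104220 + y(-1677, 1824))*(-2595684 - 2902219) = (-2104220 + (15 - 1677 - 1677*1824²*(-14 + 1824 + 1824²))/(-14 + 1824 + 1824²))*(-2595684 - 2902219) = (-2104220 + (15 - 1677 - 1677*3326976*(-14 + 1824 + 3326976))/(-14 + 1824 + 3326976))*(-5497903) = (-2104220 + (15 - 1677 - 1677*3326976*3328786)/3328786)*(-5497903) = (-2104220 + (15 - 1677 - 18572424726915072)/3328786)*(-5497903) = (-2104220 + (1/3328786)*(-18572424726916734))*(-5497903) = (-2104220 - 9286212363458367/1664393)*(-5497903) = -9289714612496827/1664393*(-5497903) = 51073949837190142653781/1664393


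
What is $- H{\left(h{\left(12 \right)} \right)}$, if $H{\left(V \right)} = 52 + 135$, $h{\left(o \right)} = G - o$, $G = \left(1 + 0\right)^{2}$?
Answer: $-187$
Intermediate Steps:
$G = 1$ ($G = 1^{2} = 1$)
$h{\left(o \right)} = 1 - o$
$H{\left(V \right)} = 187$
$- H{\left(h{\left(12 \right)} \right)} = \left(-1\right) 187 = -187$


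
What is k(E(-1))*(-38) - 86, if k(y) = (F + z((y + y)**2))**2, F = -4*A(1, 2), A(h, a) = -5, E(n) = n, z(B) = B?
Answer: -21974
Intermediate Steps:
F = 20 (F = -4*(-5) = 20)
k(y) = (20 + 4*y**2)**2 (k(y) = (20 + (y + y)**2)**2 = (20 + (2*y)**2)**2 = (20 + 4*y**2)**2)
k(E(-1))*(-38) - 86 = (16*(5 + (-1)**2)**2)*(-38) - 86 = (16*(5 + 1)**2)*(-38) - 86 = (16*6**2)*(-38) - 86 = (16*36)*(-38) - 86 = 576*(-38) - 86 = -21888 - 86 = -21974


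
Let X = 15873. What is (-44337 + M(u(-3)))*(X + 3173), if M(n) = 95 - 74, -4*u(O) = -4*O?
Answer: -844042536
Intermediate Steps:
u(O) = O (u(O) = -(-1)*O = O)
M(n) = 21
(-44337 + M(u(-3)))*(X + 3173) = (-44337 + 21)*(15873 + 3173) = -44316*19046 = -844042536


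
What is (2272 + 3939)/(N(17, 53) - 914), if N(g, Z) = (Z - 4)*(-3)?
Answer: -6211/1061 ≈ -5.8539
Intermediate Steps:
N(g, Z) = 12 - 3*Z (N(g, Z) = (-4 + Z)*(-3) = 12 - 3*Z)
(2272 + 3939)/(N(17, 53) - 914) = (2272 + 3939)/((12 - 3*53) - 914) = 6211/((12 - 159) - 914) = 6211/(-147 - 914) = 6211/(-1061) = 6211*(-1/1061) = -6211/1061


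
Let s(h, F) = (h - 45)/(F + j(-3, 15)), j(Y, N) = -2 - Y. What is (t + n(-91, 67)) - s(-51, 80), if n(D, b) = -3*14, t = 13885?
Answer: 373793/27 ≈ 13844.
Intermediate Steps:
n(D, b) = -42
s(h, F) = (-45 + h)/(1 + F) (s(h, F) = (h - 45)/(F + (-2 - 1*(-3))) = (-45 + h)/(F + (-2 + 3)) = (-45 + h)/(F + 1) = (-45 + h)/(1 + F))
(t + n(-91, 67)) - s(-51, 80) = (13885 - 42) - (-45 - 51)/(1 + 80) = 13843 - (-96)/81 = 13843 - 1*(-32/27) = 13843 + 32/27 = 373793/27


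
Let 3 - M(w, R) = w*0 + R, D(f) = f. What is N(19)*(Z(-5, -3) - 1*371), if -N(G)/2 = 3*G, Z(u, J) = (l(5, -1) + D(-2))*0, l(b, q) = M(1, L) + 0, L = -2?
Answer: 42294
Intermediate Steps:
M(w, R) = 3 - R (M(w, R) = 3 - (w*0 + R) = 3 - (0 + R) = 3 - R)
l(b, q) = 5 (l(b, q) = (3 - 1*(-2)) + 0 = (3 + 2) + 0 = 5 + 0 = 5)
Z(u, J) = 0 (Z(u, J) = (5 - 2)*0 = 3*0 = 0)
N(G) = -6*G
N(19)*(Z(-5, -3) - 1*371) = (-6*19)*(0 - 1*371) = -114*(0 - 371) = -114*(-371) = 42294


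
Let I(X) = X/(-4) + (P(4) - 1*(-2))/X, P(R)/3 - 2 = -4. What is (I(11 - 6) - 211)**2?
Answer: 18156121/400 ≈ 45390.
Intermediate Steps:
P(R) = -6 (P(R) = 6 + 3*(-4) = 6 - 12 = -6)
I(X) = -4/X - X/4 (I(X) = X/(-4) + (-6 - 1*(-2))/X = X*(-1/4) + (-6 + 2)/X = -X/4 - 4/X = -4/X - X/4)
(I(11 - 6) - 211)**2 = ((-4/(11 - 6) - (11 - 6)/4) - 211)**2 = ((-4/5 - 1/4*5) - 211)**2 = ((-4*1/5 - 5/4) - 211)**2 = ((-4/5 - 5/4) - 211)**2 = (-41/20 - 211)**2 = (-4261/20)**2 = 18156121/400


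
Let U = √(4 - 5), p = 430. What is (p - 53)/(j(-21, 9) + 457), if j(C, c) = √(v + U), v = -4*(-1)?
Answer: 377/(457 + √(4 + I)) ≈ 0.82132 - 0.00044393*I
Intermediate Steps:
v = 4
U = I (U = √(-1) = I ≈ 1.0*I)
j(C, c) = √(4 + I)
(p - 53)/(j(-21, 9) + 457) = (430 - 53)/(√(4 + I) + 457) = 377/(457 + √(4 + I))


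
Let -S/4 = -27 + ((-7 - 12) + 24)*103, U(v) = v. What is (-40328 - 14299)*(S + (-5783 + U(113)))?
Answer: 416366994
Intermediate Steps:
S = -1952 (S = -4*(-27 + ((-7 - 12) + 24)*103) = -4*(-27 + (-19 + 24)*103) = -4*(-27 + 5*103) = -4*(-27 + 515) = -4*488 = -1952)
(-40328 - 14299)*(S + (-5783 + U(113))) = (-40328 - 14299)*(-1952 + (-5783 + 113)) = -54627*(-1952 - 5670) = -54627*(-7622) = 416366994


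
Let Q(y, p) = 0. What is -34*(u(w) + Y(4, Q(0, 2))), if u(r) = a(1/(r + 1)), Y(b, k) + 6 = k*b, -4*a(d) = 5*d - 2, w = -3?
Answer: 663/4 ≈ 165.75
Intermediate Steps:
a(d) = ½ - 5*d/4 (a(d) = -(5*d - 2)/4 = -(-2 + 5*d)/4 = ½ - 5*d/4)
Y(b, k) = -6 + b*k (Y(b, k) = -6 + k*b = -6 + b*k)
u(r) = ½ - 5/(4*(1 + r)) (u(r) = ½ - 5/(4*(r + 1)) = ½ - 5/(4*(1 + r)))
-34*(u(w) + Y(4, Q(0, 2))) = -34*((-3 + 2*(-3))/(4*(1 - 3)) + (-6 + 4*0)) = -34*((¼)*(-3 - 6)/(-2) + (-6 + 0)) = -34*((¼)*(-½)*(-9) - 6) = -34*(9/8 - 6) = -34*(-39/8) = 663/4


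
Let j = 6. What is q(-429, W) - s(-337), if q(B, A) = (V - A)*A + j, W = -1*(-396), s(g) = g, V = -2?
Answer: -157265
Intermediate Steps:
W = 396
q(B, A) = 6 + A*(-2 - A) (q(B, A) = (-2 - A)*A + 6 = A*(-2 - A) + 6 = 6 + A*(-2 - A))
q(-429, W) - s(-337) = (6 - 1*396² - 2*396) - 1*(-337) = (6 - 1*156816 - 792) + 337 = (6 - 156816 - 792) + 337 = -157602 + 337 = -157265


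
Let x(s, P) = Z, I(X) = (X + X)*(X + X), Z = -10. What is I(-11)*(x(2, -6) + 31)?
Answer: 10164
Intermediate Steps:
I(X) = 4*X² (I(X) = (2*X)*(2*X) = 4*X²)
x(s, P) = -10
I(-11)*(x(2, -6) + 31) = (4*(-11)²)*(-10 + 31) = (4*121)*21 = 484*21 = 10164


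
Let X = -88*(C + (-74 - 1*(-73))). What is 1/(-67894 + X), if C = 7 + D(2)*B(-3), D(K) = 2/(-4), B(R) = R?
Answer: -1/68554 ≈ -1.4587e-5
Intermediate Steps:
D(K) = -½ (D(K) = 2*(-¼) = -½)
C = 17/2 (C = 7 - ½*(-3) = 7 + 3/2 = 17/2 ≈ 8.5000)
X = -660 (X = -88*(17/2 + (-74 - 1*(-73))) = -88*(17/2 + (-74 + 73)) = -88*(17/2 - 1) = -88*15/2 = -660)
1/(-67894 + X) = 1/(-67894 - 660) = 1/(-68554) = -1/68554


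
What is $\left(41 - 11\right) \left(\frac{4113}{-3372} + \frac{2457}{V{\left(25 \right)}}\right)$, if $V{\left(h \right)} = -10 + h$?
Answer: $\frac{2741103}{562} \approx 4877.4$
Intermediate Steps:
$\left(41 - 11\right) \left(\frac{4113}{-3372} + \frac{2457}{V{\left(25 \right)}}\right) = \left(41 - 11\right) \left(\frac{4113}{-3372} + \frac{2457}{-10 + 25}\right) = \left(41 + \left(-14 + 3\right)\right) \left(4113 \left(- \frac{1}{3372}\right) + \frac{2457}{15}\right) = \left(41 - 11\right) \left(- \frac{1371}{1124} + 2457 \cdot \frac{1}{15}\right) = 30 \left(- \frac{1371}{1124} + \frac{819}{5}\right) = 30 \cdot \frac{913701}{5620} = \frac{2741103}{562}$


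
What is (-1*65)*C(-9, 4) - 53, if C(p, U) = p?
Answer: 532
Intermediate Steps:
(-1*65)*C(-9, 4) - 53 = -1*65*(-9) - 53 = -65*(-9) - 53 = 585 - 53 = 532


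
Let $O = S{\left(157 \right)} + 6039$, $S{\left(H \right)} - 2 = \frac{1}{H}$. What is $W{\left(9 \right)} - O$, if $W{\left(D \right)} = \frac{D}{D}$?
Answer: $- \frac{948281}{157} \approx -6040.0$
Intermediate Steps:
$W{\left(D \right)} = 1$
$S{\left(H \right)} = 2 + \frac{1}{H}$
$O = \frac{948438}{157}$ ($O = \left(2 + \frac{1}{157}\right) + 6039 = \frac{315}{157} + 6039 = \frac{948438}{157} \approx 6041.0$)
$W{\left(9 \right)} - O = 1 - \frac{948438}{157} = - \frac{948281}{157}$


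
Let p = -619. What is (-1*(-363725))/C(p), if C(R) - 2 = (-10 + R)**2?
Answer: 363725/395643 ≈ 0.91933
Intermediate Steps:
C(R) = 2 + (-10 + R)**2
(-1*(-363725))/C(p) = (-1*(-363725))/(2 + (-10 - 619)**2) = 363725/(2 + (-629)**2) = 363725/(2 + 395641) = 363725/395643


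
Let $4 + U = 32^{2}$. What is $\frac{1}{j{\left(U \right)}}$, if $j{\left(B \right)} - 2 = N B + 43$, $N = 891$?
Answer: $\frac{1}{908865} \approx 1.1003 \cdot 10^{-6}$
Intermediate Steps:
$U = 1020$ ($U = -4 + 32^{2} = -4 + 1024 = 1020$)
$j{\left(B \right)} = 45 + 891 B$ ($j{\left(B \right)} = 2 + \left(891 B + 43\right) = 2 + \left(43 + 891 B\right) = 45 + 891 B$)
$\frac{1}{j{\left(U \right)}} = \frac{1}{45 + 891 \cdot 1020} = \frac{1}{45 + 908820} = \frac{1}{908865}$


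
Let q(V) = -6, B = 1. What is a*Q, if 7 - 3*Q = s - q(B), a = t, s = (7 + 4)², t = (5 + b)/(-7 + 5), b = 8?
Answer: 260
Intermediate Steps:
t = -13/2 (t = (5 + 8)/(-7 + 5) = 13/(-2) = 13*(-½) = -13/2 ≈ -6.5000)
s = 121 (s = 11² = 121)
a = -13/2 ≈ -6.5000
Q = -40 (Q = 7/3 - (121 - 1*(-6))/3 = 7/3 - (121 + 6)/3 = 7/3 - ⅓*127 = 7/3 - 127/3 = -40)
a*Q = -13/2*(-40) = 260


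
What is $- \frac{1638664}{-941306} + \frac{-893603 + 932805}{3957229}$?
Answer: $\frac{3260734889934}{1862481700537} \approx 1.7507$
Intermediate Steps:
$- \frac{1638664}{-941306} + \frac{-893603 + 932805}{3957229} = \left(-1638664\right) \left(- \frac{1}{941306}\right) + 39202 \cdot \frac{1}{3957229} = \frac{819332}{470653} + \frac{39202}{3957229} = \frac{3260734889934}{1862481700537}$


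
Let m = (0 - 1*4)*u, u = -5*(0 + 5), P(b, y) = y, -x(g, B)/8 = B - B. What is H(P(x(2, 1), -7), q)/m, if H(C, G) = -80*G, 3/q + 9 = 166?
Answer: -12/785 ≈ -0.015287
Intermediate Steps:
x(g, B) = 0 (x(g, B) = -8*(B - B) = -8*0 = 0)
q = 3/157 (q = 3/(-9 + 166) = 3/157 ≈ 0.019108)
u = -25 (u = -5*5 = -25)
m = 100 (m = (0 - 1*4)*(-25) = (0 - 4)*(-25) = -4*(-25) = 100)
H(P(x(2, 1), -7), q)/m = (-80*3/157)/100 = (1/100)*(-240/157) = -12/785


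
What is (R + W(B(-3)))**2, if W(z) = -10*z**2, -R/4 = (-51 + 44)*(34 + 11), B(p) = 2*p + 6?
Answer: 1587600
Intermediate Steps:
B(p) = 6 + 2*p
R = 1260 (R = -4*(-51 + 44)*(34 + 11) = -(-28)*45 = -4*(-315) = 1260)
(R + W(B(-3)))**2 = (1260 - 10*(6 + 2*(-3))**2)**2 = (1260 - 10*(6 - 6)**2)**2 = (1260 - 10*0**2)**2 = (1260 - 10*0)**2 = (1260 + 0)**2 = 1260**2 = 1587600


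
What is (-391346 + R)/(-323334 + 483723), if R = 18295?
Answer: -373051/160389 ≈ -2.3259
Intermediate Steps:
(-391346 + R)/(-323334 + 483723) = (-391346 + 18295)/(-323334 + 483723) = -373051/160389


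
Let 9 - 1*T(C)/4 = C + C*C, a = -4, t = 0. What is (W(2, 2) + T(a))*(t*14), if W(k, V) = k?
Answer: 0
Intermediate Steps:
T(C) = 36 - 4*C - 4*C² (T(C) = 36 - 4*(C + C*C) = 36 - 4*(C + C²) = 36 + (-4*C - 4*C²) = 36 - 4*C - 4*C²)
(W(2, 2) + T(a))*(t*14) = (2 + (36 - 4*(-4) - 4*(-4)²))*(0*14) = (2 + (36 + 16 - 4*16))*0 = (2 + (36 + 16 - 64))*0 = (2 - 12)*0 = -10*0 = 0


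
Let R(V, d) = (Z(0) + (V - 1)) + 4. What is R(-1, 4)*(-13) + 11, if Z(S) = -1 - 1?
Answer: 11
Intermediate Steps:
Z(S) = -2
R(V, d) = 1 + V (R(V, d) = (-2 + (V - 1)) + 4 = (-2 + (-1 + V)) + 4 = (-3 + V) + 4 = 1 + V)
R(-1, 4)*(-13) + 11 = (1 - 1)*(-13) + 11 = 0*(-13) + 11 = 0 + 11 = 11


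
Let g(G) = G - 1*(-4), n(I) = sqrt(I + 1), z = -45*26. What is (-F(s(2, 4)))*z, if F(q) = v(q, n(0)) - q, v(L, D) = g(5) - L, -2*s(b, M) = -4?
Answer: 5850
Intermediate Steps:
s(b, M) = 2 (s(b, M) = -1/2*(-4) = 2)
z = -1170
n(I) = sqrt(1 + I)
g(G) = 4 + G (g(G) = G + 4 = 4 + G)
v(L, D) = 9 - L (v(L, D) = (4 + 5) - L = 9 - L)
F(q) = 9 - 2*q (F(q) = (9 - q) - q = 9 - 2*q)
(-F(s(2, 4)))*z = -(9 - 2*2)*(-1170) = -(9 - 4)*(-1170) = -1*5*(-1170) = -5*(-1170) = 5850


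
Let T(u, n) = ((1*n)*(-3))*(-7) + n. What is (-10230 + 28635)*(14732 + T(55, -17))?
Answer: 264258990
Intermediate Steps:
T(u, n) = 22*n (T(u, n) = (n*(-3))*(-7) + n = -3*n*(-7) + n = 21*n + n = 22*n)
(-10230 + 28635)*(14732 + T(55, -17)) = (-10230 + 28635)*(14732 + 22*(-17)) = 18405*(14732 - 374) = 18405*14358 = 264258990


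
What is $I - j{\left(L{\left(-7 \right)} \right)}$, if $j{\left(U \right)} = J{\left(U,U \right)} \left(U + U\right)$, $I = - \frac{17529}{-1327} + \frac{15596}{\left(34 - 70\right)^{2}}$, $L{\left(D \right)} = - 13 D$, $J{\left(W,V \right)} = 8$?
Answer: $- \frac{615150919}{429948} \approx -1430.8$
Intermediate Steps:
$I = \frac{10853369}{429948}$ ($I = \left(-17529\right) \left(- \frac{1}{1327}\right) + \frac{15596}{\left(-36\right)^{2}} = \frac{17529}{1327} + \frac{15596}{1296} = \frac{17529}{1327} + 15596 \cdot \frac{1}{1296} = \frac{17529}{1327} + \frac{3899}{324} = \frac{10853369}{429948} \approx 25.243$)
$j{\left(U \right)} = 16 U$ ($j{\left(U \right)} = 8 \left(U + U\right) = 8 \cdot 2 U = 16 U$)
$I - j{\left(L{\left(-7 \right)} \right)} = \frac{10853369}{429948} - 16 \left(\left(-13\right) \left(-7\right)\right) = \frac{10853369}{429948} - 16 \cdot 91 = \frac{10853369}{429948} - 1456 = - \frac{615150919}{429948}$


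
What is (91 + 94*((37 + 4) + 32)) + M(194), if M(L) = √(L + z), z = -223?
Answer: 6953 + I*√29 ≈ 6953.0 + 5.3852*I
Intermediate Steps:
M(L) = √(-223 + L) (M(L) = √(L - 223) = √(-223 + L))
(91 + 94*((37 + 4) + 32)) + M(194) = (91 + 94*((37 + 4) + 32)) + √(-223 + 194) = (91 + 94*(41 + 32)) + √(-29) = (91 + 94*73) + I*√29 = (91 + 6862) + I*√29 = 6953 + I*√29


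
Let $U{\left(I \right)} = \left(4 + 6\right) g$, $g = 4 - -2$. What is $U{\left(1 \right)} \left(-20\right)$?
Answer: $-1200$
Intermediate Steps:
$g = 6$ ($g = 4 + 2 = 6$)
$U{\left(I \right)} = 60$ ($U{\left(I \right)} = \left(4 + 6\right) 6 = 10 \cdot 6 = 60$)
$U{\left(1 \right)} \left(-20\right) = 60 \left(-20\right) = -1200$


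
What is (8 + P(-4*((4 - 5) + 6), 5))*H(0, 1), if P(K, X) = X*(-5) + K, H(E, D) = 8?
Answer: -296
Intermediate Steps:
P(K, X) = K - 5*X (P(K, X) = -5*X + K = K - 5*X)
(8 + P(-4*((4 - 5) + 6), 5))*H(0, 1) = (8 + (-4*((4 - 5) + 6) - 5*5))*8 = (8 + (-4*(-1 + 6) - 25))*8 = (8 + (-4*5 - 25))*8 = (8 + (-20 - 25))*8 = (8 - 45)*8 = -37*8 = -296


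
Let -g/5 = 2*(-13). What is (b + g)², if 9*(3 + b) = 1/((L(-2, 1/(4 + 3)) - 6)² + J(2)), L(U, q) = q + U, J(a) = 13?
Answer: 17520210061225/1086229764 ≈ 16129.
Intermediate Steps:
L(U, q) = U + q
g = 130 (g = -10*(-13) = -5*(-26) = 130)
b = -98825/32958 (b = -3 + 1/(9*(((-2 + 1/(4 + 3)) - 6)² + 13)) = -3 + 1/(9*(((-2 + 1/7) - 6)² + 13)) = -3 + 1/(9*(((-2 + ⅐) - 6)² + 13)) = -3 + 1/(9*((-13/7 - 6)² + 13)) = -3 + 1/(9*((-55/7)² + 13)) = -3 + 1/(9*(3025/49 + 13)) = -3 + 1/(9*(3662/49)) = -3 + (⅑)*(49/3662) = -3 + 49/32958 = -98825/32958 ≈ -2.9985)
(b + g)² = (-98825/32958 + 130)² = (4185715/32958)² = 17520210061225/1086229764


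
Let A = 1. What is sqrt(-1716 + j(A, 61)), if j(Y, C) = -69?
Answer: I*sqrt(1785) ≈ 42.249*I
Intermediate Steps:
sqrt(-1716 + j(A, 61)) = sqrt(-1716 - 69) = sqrt(-1785) = I*sqrt(1785)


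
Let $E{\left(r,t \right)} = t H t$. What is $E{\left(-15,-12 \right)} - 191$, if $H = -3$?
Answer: $-623$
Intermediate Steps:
$E{\left(r,t \right)} = - 3 t^{2}$ ($E{\left(r,t \right)} = t \left(-3\right) t = - 3 t t = - 3 t^{2}$)
$E{\left(-15,-12 \right)} - 191 = - 3 \left(-12\right)^{2} - 191 = \left(-3\right) 144 - 191 = -432 - 191 = -623$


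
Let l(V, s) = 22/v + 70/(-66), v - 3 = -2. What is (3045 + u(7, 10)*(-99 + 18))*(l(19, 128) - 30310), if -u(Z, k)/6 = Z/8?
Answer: -4624866953/44 ≈ -1.0511e+8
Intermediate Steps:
u(Z, k) = -3*Z/4 (u(Z, k) = -6*Z/8 = -3*Z/4)
v = 1 (v = 3 - 2 = 1)
l(V, s) = 691/33 (l(V, s) = 22/1 + 70/(-66) = 22*1 + 70*(-1/66) = 22 - 35/33 = 691/33)
(3045 + u(7, 10)*(-99 + 18))*(l(19, 128) - 30310) = (3045 + (-¾*7)*(-99 + 18))*(691/33 - 30310) = (3045 - 21/4*(-81))*(-999539/33) = (3045 + 1701/4)*(-999539/33) = (13881/4)*(-999539/33) = -4624866953/44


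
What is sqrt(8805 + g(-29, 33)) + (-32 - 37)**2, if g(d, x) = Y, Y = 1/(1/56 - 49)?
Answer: 4761 + sqrt(66249097837)/2743 ≈ 4854.8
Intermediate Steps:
Y = -56/2743 (Y = 1/(1/56 - 49) = 1/(-2743/56) = -56/2743 ≈ -0.020416)
g(d, x) = -56/2743
sqrt(8805 + g(-29, 33)) + (-32 - 37)**2 = sqrt(8805 - 56/2743) + (-32 - 37)**2 = sqrt(24152059/2743) + (-69)**2 = sqrt(66249097837)/2743 + 4761 = 4761 + sqrt(66249097837)/2743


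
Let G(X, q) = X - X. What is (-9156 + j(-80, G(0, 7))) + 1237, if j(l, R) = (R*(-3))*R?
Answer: -7919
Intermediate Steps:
G(X, q) = 0
j(l, R) = -3*R² (j(l, R) = (-3*R)*R = -3*R²)
(-9156 + j(-80, G(0, 7))) + 1237 = (-9156 - 3*0²) + 1237 = (-9156 - 3*0) + 1237 = (-9156 + 0) + 1237 = -9156 + 1237 = -7919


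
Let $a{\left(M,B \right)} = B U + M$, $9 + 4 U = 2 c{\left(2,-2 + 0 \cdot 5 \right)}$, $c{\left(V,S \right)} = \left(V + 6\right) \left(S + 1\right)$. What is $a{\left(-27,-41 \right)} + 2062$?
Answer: $\frac{9165}{4} \approx 2291.3$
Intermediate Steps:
$c{\left(V,S \right)} = \left(1 + S\right) \left(6 + V\right)$ ($c{\left(V,S \right)} = \left(6 + V\right) \left(1 + S\right) = \left(1 + S\right) \left(6 + V\right)$)
$U = - \frac{25}{4}$ ($U = - \frac{9}{4} + \frac{2 \left(6 + 2 + 6 \left(-2 + 0 \cdot 5\right) + \left(-2 + 0 \cdot 5\right) 2\right)}{4} = - \frac{9}{4} + \frac{2 \left(6 + 2 + 6 \left(-2 + 0\right) + \left(-2 + 0\right) 2\right)}{4} = - \frac{9}{4} + \frac{2 \left(6 + 2 + 6 \left(-2\right) - 4\right)}{4} = - \frac{9}{4} + \frac{2 \left(6 + 2 - 12 - 4\right)}{4} = - \frac{9}{4} + \frac{2 \left(-8\right)}{4} = - \frac{9}{4} + \frac{1}{4} \left(-16\right) = - \frac{9}{4} - 4 = - \frac{25}{4} \approx -6.25$)
$a{\left(M,B \right)} = M - \frac{25 B}{4}$ ($a{\left(M,B \right)} = B \left(- \frac{25}{4}\right) + M = - \frac{25 B}{4} + M = M - \frac{25 B}{4}$)
$a{\left(-27,-41 \right)} + 2062 = \left(-27 - - \frac{1025}{4}\right) + 2062 = \left(-27 + \frac{1025}{4}\right) + 2062 = \frac{917}{4} + 2062 = \frac{9165}{4}$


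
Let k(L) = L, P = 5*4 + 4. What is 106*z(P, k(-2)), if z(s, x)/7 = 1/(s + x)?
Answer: 371/11 ≈ 33.727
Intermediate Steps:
P = 24 (P = 20 + 4 = 24)
z(s, x) = 7/(s + x)
106*z(P, k(-2)) = 106*(7/(24 - 2)) = 106*(7/22) = 371/11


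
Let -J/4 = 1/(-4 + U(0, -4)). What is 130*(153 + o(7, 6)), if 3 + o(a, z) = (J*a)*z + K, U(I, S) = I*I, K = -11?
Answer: 23530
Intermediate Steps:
U(I, S) = I²
J = 1 (J = -4/(-4 + 0²) = -4/(-4 + 0) = -4/(-4) = -4*(-¼) = 1)
o(a, z) = -14 + a*z (o(a, z) = -3 + ((1*a)*z - 11) = -3 + (a*z - 11) = -3 + (-11 + a*z) = -14 + a*z)
130*(153 + o(7, 6)) = 130*(153 + (-14 + 7*6)) = 130*(153 + (-14 + 42)) = 130*(153 + 28) = 130*181 = 23530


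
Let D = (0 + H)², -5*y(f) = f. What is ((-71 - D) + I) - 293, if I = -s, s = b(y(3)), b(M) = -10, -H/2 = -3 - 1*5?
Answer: -610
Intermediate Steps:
H = 16 (H = -2*(-3 - 1*5) = -2*(-3 - 5) = -2*(-8) = 16)
y(f) = -f/5
s = -10
D = 256 (D = (0 + 16)² = 16² = 256)
I = 10 (I = -1*(-10) = 10)
((-71 - D) + I) - 293 = ((-71 - 1*256) + 10) - 293 = ((-71 - 256) + 10) - 293 = (-327 + 10) - 293 = -317 - 293 = -610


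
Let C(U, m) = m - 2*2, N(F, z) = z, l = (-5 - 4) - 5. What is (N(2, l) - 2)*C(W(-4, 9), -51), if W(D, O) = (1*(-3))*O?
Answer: 880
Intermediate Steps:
l = -14 (l = -9 - 5 = -14)
W(D, O) = -3*O
C(U, m) = -4 + m (C(U, m) = m - 4 = -4 + m)
(N(2, l) - 2)*C(W(-4, 9), -51) = (-14 - 2)*(-4 - 51) = -16*(-55) = 880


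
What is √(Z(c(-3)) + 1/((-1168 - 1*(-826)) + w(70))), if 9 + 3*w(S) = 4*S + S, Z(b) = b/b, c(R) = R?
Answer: √467170/685 ≈ 0.99781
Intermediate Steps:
Z(b) = 1
w(S) = -3 + 5*S/3 (w(S) = -3 + (4*S + S)/3 = -3 + (5*S)/3 = -3 + 5*S/3)
√(Z(c(-3)) + 1/((-1168 - 1*(-826)) + w(70))) = √(1 + 1/((-1168 - 1*(-826)) + (-3 + (5/3)*70))) = √(1 + 1/((-1168 + 826) + (-3 + 350/3))) = √(1 + 1/(-342 + 341/3)) = √(1 + 1/(-685/3)) = √(1 - 3/685) = √(682/685) = √467170/685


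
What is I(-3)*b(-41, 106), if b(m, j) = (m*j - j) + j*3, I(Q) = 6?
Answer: -24804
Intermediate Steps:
b(m, j) = 2*j + j*m (b(m, j) = (j*m - j) + 3*j = (-j + j*m) + 3*j = 2*j + j*m)
I(-3)*b(-41, 106) = 6*(106*(2 - 41)) = 6*(106*(-39)) = 6*(-4134) = -24804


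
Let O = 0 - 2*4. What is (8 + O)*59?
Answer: 0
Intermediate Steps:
O = -8 (O = 0 - 8 = -8)
(8 + O)*59 = (8 - 8)*59 = 0*59 = 0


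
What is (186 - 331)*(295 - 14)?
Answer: -40745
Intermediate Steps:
(186 - 331)*(295 - 14) = -145*281 = -40745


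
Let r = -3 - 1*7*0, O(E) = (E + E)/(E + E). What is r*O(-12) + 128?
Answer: 125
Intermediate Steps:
O(E) = 1 (O(E) = (2*E)/((2*E)) = (2*E)*(1/(2*E)) = 1)
r = -3 (r = -3 - 7*0 = -3 + 0 = -3)
r*O(-12) + 128 = -3*1 + 128 = -3 + 128 = 125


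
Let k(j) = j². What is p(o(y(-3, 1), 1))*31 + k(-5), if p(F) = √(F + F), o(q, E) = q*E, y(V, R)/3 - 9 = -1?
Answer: 25 + 124*√3 ≈ 239.77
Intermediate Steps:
y(V, R) = 24 (y(V, R) = 27 + 3*(-1) = 27 - 3 = 24)
o(q, E) = E*q
p(F) = √2*√F (p(F) = √(2*F) = √2*√F)
p(o(y(-3, 1), 1))*31 + k(-5) = (√2*√(1*24))*31 + (-5)² = (√2*√24)*31 + 25 = (√2*(2*√6))*31 + 25 = (4*√3)*31 + 25 = 124*√3 + 25 = 25 + 124*√3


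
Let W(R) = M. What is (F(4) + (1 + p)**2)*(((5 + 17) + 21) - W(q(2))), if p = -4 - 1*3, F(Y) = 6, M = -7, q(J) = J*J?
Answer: 2100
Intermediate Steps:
q(J) = J**2
W(R) = -7
p = -7 (p = -4 - 3 = -7)
(F(4) + (1 + p)**2)*(((5 + 17) + 21) - W(q(2))) = (6 + (1 - 7)**2)*(((5 + 17) + 21) - 1*(-7)) = (6 + (-6)**2)*((22 + 21) + 7) = (6 + 36)*(43 + 7) = 42*50 = 2100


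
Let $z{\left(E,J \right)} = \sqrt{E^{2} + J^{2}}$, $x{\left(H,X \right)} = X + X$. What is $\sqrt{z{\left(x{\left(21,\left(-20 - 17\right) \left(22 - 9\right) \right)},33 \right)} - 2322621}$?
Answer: $\sqrt{-2322621 + \sqrt{926533}} \approx 1523.7 i$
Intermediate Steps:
$x{\left(H,X \right)} = 2 X$
$\sqrt{z{\left(x{\left(21,\left(-20 - 17\right) \left(22 - 9\right) \right)},33 \right)} - 2322621} = \sqrt{\sqrt{\left(2 \left(-20 - 17\right) \left(22 - 9\right)\right)^{2} + 33^{2}} - 2322621} = \sqrt{\sqrt{\left(2 \left(\left(-37\right) 13\right)\right)^{2} + 1089} - 2322621} = \sqrt{\sqrt{\left(2 \left(-481\right)\right)^{2} + 1089} - 2322621} = \sqrt{\sqrt{\left(-962\right)^{2} + 1089} - 2322621} = \sqrt{\sqrt{925444 + 1089} - 2322621} = \sqrt{\sqrt{926533} - 2322621} = \sqrt{-2322621 + \sqrt{926533}}$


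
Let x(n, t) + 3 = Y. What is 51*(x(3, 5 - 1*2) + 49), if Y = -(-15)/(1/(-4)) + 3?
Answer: -561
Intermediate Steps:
Y = -57 (Y = -(-15)/(1*(-¼)) + 3 = -(-15)/(-¼) + 3 = -(-15)*(-4) + 3 = -5*12 + 3 = -60 + 3 = -57)
x(n, t) = -60 (x(n, t) = -3 - 57 = -60)
51*(x(3, 5 - 1*2) + 49) = 51*(-60 + 49) = 51*(-11) = -561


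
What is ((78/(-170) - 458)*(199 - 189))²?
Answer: 6074331844/289 ≈ 2.1018e+7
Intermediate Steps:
((78/(-170) - 458)*(199 - 189))² = ((78*(-1/170) - 458)*10)² = ((-39/85 - 458)*10)² = (-38969/85*10)² = (-77938/17)² = 6074331844/289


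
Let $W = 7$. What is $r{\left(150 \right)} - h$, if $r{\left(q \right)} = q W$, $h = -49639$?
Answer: $50689$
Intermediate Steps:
$r{\left(q \right)} = 7 q$ ($r{\left(q \right)} = q 7 = 7 q$)
$r{\left(150 \right)} - h = 7 \cdot 150 - -49639 = 1050 + 49639 = 50689$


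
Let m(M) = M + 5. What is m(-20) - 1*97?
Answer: -112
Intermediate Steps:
m(M) = 5 + M
m(-20) - 1*97 = (5 - 20) - 1*97 = -15 - 97 = -112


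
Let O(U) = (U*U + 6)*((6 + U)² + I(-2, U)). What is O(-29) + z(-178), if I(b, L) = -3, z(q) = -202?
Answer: 445320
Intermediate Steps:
O(U) = (-3 + (6 + U)²)*(6 + U²) (O(U) = (U*U + 6)*((6 + U)² - 3) = (U² + 6)*(-3 + (6 + U)²) = (6 + U²)*(-3 + (6 + U)²) = (-3 + (6 + U)²)*(6 + U²))
O(-29) + z(-178) = (198 + (-29)⁴ + 12*(-29)³ + 39*(-29)² + 72*(-29)) - 202 = (198 + 707281 + 12*(-24389) + 39*841 - 2088) - 202 = (198 + 707281 - 292668 + 32799 - 2088) - 202 = 445522 - 202 = 445320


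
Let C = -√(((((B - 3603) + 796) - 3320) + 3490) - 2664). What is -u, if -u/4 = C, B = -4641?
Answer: -4*I*√9942 ≈ -398.84*I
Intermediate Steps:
C = -I*√9942 (C = -√(((((-4641 - 3603) + 796) - 3320) + 3490) - 2664) = -√((((-8244 + 796) - 3320) + 3490) - 2664) = -√(((-7448 - 3320) + 3490) - 2664) = -√((-10768 + 3490) - 2664) = -√(-7278 - 2664) = -√(-9942) = -I*√9942 ≈ -99.71*I)
u = 4*I*√9942 (u = -(-4)*I*√9942 = 4*I*√9942 ≈ 398.84*I)
-u = -4*I*√9942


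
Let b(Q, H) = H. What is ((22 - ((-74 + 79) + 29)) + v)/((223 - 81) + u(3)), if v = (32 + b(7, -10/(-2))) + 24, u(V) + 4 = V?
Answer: 49/141 ≈ 0.34752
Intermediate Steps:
u(V) = -4 + V
v = 61 (v = (32 - 10/(-2)) + 24 = (32 - 10*(-½)) + 24 = (32 + 5) + 24 = 37 + 24 = 61)
((22 - ((-74 + 79) + 29)) + v)/((223 - 81) + u(3)) = ((22 - ((-74 + 79) + 29)) + 61)/((223 - 81) + (-4 + 3)) = ((22 - (5 + 29)) + 61)/(142 - 1) = ((22 - 1*34) + 61)/141 = ((22 - 34) + 61)*(1/141) = (-12 + 61)*(1/141) = 49*(1/141) = 49/141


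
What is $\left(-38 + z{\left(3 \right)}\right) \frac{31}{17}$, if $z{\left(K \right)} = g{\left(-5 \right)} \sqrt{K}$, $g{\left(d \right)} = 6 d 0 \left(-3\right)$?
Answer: $- \frac{1178}{17} \approx -69.294$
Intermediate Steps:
$g{\left(d \right)} = 0$ ($g{\left(d \right)} = 6 \cdot 0 \left(-3\right) = 0 \left(-3\right) = 0$)
$z{\left(K \right)} = 0$ ($z{\left(K \right)} = 0 \sqrt{K} = 0$)
$\left(-38 + z{\left(3 \right)}\right) \frac{31}{17} = \left(-38 + 0\right) \frac{31}{17} = - 38 \cdot 31 \cdot \frac{1}{17} = \left(-38\right) \frac{31}{17} = - \frac{1178}{17}$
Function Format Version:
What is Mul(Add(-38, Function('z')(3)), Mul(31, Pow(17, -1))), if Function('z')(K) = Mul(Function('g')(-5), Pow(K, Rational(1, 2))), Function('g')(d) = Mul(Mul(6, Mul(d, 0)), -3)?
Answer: Rational(-1178, 17) ≈ -69.294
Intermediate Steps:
Function('g')(d) = 0 (Function('g')(d) = Mul(Mul(6, 0), -3) = Mul(0, -3) = 0)
Function('z')(K) = 0 (Function('z')(K) = Mul(0, Pow(K, Rational(1, 2))) = 0)
Mul(Add(-38, Function('z')(3)), Mul(31, Pow(17, -1))) = Mul(Add(-38, 0), Mul(31, Pow(17, -1))) = Mul(-38, Mul(31, Rational(1, 17))) = Mul(-38, Rational(31, 17)) = Rational(-1178, 17)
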